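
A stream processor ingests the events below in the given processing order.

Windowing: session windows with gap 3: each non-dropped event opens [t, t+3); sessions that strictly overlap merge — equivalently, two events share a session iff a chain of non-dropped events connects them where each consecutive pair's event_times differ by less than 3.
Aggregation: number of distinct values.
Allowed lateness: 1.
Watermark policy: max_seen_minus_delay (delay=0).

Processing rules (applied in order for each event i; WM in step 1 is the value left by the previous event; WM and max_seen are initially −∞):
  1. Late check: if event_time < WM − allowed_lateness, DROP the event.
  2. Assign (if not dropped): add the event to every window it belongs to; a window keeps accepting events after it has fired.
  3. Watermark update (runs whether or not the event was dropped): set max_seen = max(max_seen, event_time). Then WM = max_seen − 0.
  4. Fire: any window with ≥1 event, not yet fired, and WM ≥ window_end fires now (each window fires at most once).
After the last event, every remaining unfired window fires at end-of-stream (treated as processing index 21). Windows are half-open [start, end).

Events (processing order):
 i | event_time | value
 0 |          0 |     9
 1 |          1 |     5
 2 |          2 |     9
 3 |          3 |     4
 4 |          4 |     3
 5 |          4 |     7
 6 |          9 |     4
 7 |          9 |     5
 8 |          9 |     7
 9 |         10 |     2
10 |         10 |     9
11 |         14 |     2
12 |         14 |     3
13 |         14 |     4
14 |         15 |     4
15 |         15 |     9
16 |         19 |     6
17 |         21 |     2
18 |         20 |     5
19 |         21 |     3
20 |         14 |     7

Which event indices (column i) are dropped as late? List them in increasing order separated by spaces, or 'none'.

i=0 t=0 v=9: → [0,3); WM=0
i=1 t=1 v=5: → [0,4); WM=1
i=2 t=2 v=9: → [0,5); WM=2
i=3 t=3 v=4: → [0,6); WM=3
i=4 t=4 v=3: → [0,7); WM=4
i=5 t=4 v=7: → [0,7); WM=4
i=6 t=9 v=4: → [9,12); WM=9
i=7 t=9 v=5: → [9,12); WM=9
i=8 t=9 v=7: → [9,12); WM=9
i=9 t=10 v=2: → [9,13); WM=10
i=10 t=10 v=9: → [9,13); WM=10
i=11 t=14 v=2: → [14,17); WM=14
i=12 t=14 v=3: → [14,17); WM=14
i=13 t=14 v=4: → [14,17); WM=14
i=14 t=15 v=4: → [14,18); WM=15
i=15 t=15 v=9: → [14,18); WM=15
i=16 t=19 v=6: → [19,22); WM=19
i=17 t=21 v=2: → [19,24); WM=21
i=18 t=20 v=5: → [19,24); WM=21
i=19 t=21 v=3: → [19,24); WM=21
i=20 t=14 v=7: DROP (t<21-1); WM=21

20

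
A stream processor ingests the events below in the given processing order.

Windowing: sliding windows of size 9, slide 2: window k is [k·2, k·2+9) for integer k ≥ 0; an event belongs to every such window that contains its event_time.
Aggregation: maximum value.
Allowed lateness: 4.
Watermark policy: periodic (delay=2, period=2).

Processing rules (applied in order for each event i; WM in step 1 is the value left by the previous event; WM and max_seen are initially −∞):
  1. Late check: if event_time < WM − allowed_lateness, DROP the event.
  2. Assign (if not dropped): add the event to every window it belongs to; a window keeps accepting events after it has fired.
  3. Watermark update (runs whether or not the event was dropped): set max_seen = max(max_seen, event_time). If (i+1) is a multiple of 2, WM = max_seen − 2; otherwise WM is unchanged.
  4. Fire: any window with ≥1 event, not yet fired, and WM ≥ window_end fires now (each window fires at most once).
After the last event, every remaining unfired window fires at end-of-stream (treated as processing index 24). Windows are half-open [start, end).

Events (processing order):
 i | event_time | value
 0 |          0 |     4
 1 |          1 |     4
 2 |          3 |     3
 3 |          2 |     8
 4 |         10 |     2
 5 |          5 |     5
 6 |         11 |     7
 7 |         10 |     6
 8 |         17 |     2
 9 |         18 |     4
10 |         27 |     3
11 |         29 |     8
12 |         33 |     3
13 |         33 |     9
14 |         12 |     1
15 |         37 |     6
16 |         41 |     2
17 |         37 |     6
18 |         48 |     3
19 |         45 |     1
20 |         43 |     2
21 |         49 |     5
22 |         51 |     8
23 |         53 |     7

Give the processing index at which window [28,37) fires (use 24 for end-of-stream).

i=0 t=0 v=4: → [0,9); WM=−∞
i=1 t=1 v=4: → [0,9); WM=-1
i=2 t=3 v=3: → [2,11),[0,9); WM=-1
i=3 t=2 v=8: → [2,11),[0,9); WM=1
i=4 t=10 v=2: → [10,19),[8,17),[6,15),[4,13),[2,11); WM=1
i=5 t=5 v=5: → [4,13),[2,11),[0,9); WM=8
i=6 t=11 v=7: → [10,19),[8,17),[6,15),[4,13); WM=8
i=7 t=10 v=6: → [10,19),[8,17),[6,15),[4,13),[2,11); WM=9; [0,9) fires=8
i=8 t=17 v=2: → [16,25),[14,23),[12,21),[10,19); WM=9
i=9 t=18 v=4: → [18,27),[16,25),[14,23),[12,21),[10,19); WM=16; [2,11) fires=8 [4,13) fires=7 [6,15) fires=7
i=10 t=27 v=3: → [26,35),[24,33),[22,31),[20,29); WM=16
i=11 t=29 v=8: → [28,37),[26,35),[24,33),[22,31); WM=27; [8,17) fires=7 [10,19) fires=7 [12,21) fires=4 [14,23) fires=4 [16,25) fires=4 [18,27) fires=4
i=12 t=33 v=3: → [32,41),[30,39),[28,37),[26,35); WM=27
i=13 t=33 v=9: → [32,41),[30,39),[28,37),[26,35); WM=31; [20,29) fires=3 [22,31) fires=8
i=14 t=12 v=1: DROP (t<31-4); WM=31
i=15 t=37 v=6: → [36,45),[34,43),[32,41),[30,39); WM=35; [24,33) fires=8 [26,35) fires=9
i=16 t=41 v=2: → [40,49),[38,47),[36,45),[34,43); WM=35
i=17 t=37 v=6: → [36,45),[34,43),[32,41),[30,39); WM=39; [28,37) fires=9 [30,39) fires=9
i=18 t=48 v=3: → [48,57),[46,55),[44,53),[42,51),[40,49); WM=39
i=19 t=45 v=1: → [44,53),[42,51),[40,49),[38,47); WM=46; [32,41) fires=9 [34,43) fires=6 [36,45) fires=6
i=20 t=43 v=2: → [42,51),[40,49),[38,47),[36,45); WM=46
i=21 t=49 v=5: → [48,57),[46,55),[44,53),[42,51); WM=47; [38,47) fires=2
i=22 t=51 v=8: → [50,59),[48,57),[46,55),[44,53); WM=47
i=23 t=53 v=7: → [52,61),[50,59),[48,57),[46,55); WM=51; [40,49) fires=3 [42,51) fires=5

17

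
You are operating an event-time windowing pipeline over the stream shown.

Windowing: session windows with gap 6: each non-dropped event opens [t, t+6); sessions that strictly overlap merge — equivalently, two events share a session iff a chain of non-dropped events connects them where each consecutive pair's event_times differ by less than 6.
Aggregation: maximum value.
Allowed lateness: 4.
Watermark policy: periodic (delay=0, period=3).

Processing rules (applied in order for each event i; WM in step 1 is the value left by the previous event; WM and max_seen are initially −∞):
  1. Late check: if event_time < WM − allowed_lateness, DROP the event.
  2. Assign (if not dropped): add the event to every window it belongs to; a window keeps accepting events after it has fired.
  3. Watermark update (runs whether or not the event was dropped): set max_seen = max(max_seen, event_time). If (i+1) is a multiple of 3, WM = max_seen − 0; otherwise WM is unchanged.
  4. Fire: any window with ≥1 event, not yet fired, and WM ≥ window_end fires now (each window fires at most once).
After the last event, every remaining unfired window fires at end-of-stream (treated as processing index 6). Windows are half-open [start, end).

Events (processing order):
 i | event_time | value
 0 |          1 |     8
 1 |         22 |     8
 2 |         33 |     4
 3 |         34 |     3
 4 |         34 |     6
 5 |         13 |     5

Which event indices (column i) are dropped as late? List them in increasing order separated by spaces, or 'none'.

5

i=0 t=1 v=8: → [1,7); WM=−∞
i=1 t=22 v=8: → [22,28); WM=−∞
i=2 t=33 v=4: → [33,39); WM=33
i=3 t=34 v=3: → [33,40); WM=33
i=4 t=34 v=6: → [33,40); WM=33
i=5 t=13 v=5: DROP (t<33-4); WM=34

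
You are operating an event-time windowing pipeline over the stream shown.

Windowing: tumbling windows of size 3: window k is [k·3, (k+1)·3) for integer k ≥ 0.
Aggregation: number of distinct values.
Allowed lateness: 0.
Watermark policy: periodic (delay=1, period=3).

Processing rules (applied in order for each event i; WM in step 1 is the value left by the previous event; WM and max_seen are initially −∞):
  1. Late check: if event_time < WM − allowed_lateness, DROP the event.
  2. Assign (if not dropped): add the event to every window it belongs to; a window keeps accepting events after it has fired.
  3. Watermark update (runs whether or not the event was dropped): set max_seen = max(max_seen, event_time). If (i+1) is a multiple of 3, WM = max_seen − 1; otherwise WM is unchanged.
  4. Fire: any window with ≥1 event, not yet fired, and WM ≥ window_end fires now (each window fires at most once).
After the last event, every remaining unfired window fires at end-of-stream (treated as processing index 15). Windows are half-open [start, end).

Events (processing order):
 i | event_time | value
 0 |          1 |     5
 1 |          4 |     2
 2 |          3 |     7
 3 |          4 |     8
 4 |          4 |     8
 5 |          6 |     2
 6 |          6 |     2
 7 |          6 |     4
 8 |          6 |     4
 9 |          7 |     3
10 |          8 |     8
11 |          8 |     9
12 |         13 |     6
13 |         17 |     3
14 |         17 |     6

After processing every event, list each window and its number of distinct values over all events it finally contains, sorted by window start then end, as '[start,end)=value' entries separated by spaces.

i=0 t=1 v=5: → [0,3); WM=−∞
i=1 t=4 v=2: → [3,6); WM=−∞
i=2 t=3 v=7: → [3,6); WM=3; [0,3) fires=1
i=3 t=4 v=8: → [3,6); WM=3
i=4 t=4 v=8: → [3,6); WM=3
i=5 t=6 v=2: → [6,9); WM=5
i=6 t=6 v=2: → [6,9); WM=5
i=7 t=6 v=4: → [6,9); WM=5
i=8 t=6 v=4: → [6,9); WM=5
i=9 t=7 v=3: → [6,9); WM=5
i=10 t=8 v=8: → [6,9); WM=5
i=11 t=8 v=9: → [6,9); WM=7; [3,6) fires=3
i=12 t=13 v=6: → [12,15); WM=7
i=13 t=17 v=3: → [15,18); WM=7
i=14 t=17 v=6: → [15,18); WM=16; [6,9) fires=5 [12,15) fires=1

[0,3)=1 [3,6)=3 [6,9)=5 [12,15)=1 [15,18)=2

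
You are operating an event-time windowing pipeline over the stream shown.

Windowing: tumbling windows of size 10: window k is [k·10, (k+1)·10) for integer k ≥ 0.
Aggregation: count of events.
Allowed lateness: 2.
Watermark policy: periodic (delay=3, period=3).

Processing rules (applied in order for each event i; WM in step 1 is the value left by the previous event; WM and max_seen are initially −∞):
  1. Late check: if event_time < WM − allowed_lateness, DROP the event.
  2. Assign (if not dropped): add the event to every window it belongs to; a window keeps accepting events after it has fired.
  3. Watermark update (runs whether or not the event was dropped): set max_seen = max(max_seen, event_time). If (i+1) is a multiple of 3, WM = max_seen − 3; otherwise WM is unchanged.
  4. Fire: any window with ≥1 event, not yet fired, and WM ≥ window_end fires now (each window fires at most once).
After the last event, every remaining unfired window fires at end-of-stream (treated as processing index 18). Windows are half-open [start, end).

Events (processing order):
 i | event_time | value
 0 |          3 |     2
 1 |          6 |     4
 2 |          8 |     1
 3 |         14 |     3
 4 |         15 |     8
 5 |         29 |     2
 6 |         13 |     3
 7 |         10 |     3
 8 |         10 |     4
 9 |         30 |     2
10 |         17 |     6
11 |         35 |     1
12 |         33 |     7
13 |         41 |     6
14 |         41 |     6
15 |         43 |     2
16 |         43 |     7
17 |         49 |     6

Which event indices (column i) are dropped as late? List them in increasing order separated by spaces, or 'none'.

6 7 8 10

i=0 t=3 v=2: → [0,10); WM=−∞
i=1 t=6 v=4: → [0,10); WM=−∞
i=2 t=8 v=1: → [0,10); WM=5
i=3 t=14 v=3: → [10,20); WM=5
i=4 t=15 v=8: → [10,20); WM=5
i=5 t=29 v=2: → [20,30); WM=26; [0,10) fires=3 [10,20) fires=2
i=6 t=13 v=3: DROP (t<26-2); WM=26
i=7 t=10 v=3: DROP (t<26-2); WM=26
i=8 t=10 v=4: DROP (t<26-2); WM=26
i=9 t=30 v=2: → [30,40); WM=26
i=10 t=17 v=6: DROP (t<26-2); WM=26
i=11 t=35 v=1: → [30,40); WM=32; [20,30) fires=1
i=12 t=33 v=7: → [30,40); WM=32
i=13 t=41 v=6: → [40,50); WM=32
i=14 t=41 v=6: → [40,50); WM=38
i=15 t=43 v=2: → [40,50); WM=38
i=16 t=43 v=7: → [40,50); WM=38
i=17 t=49 v=6: → [40,50); WM=46; [30,40) fires=3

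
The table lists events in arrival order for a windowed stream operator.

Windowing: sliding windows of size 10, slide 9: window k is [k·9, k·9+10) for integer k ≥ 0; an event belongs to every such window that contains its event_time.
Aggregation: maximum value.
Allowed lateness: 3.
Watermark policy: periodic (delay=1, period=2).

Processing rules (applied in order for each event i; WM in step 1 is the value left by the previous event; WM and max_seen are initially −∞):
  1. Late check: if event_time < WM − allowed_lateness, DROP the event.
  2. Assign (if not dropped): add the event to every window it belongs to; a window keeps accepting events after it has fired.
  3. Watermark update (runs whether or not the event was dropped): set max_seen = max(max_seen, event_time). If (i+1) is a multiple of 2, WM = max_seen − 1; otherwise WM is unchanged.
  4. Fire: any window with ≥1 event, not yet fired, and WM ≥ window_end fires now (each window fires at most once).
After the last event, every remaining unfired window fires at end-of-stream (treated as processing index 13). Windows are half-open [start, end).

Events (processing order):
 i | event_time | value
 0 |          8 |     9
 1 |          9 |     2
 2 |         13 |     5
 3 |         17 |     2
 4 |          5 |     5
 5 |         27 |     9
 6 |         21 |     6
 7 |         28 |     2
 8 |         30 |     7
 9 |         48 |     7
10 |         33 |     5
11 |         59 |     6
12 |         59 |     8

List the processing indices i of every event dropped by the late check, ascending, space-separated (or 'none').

i=0 t=8 v=9: → [0,10); WM=−∞
i=1 t=9 v=2: → [9,19),[0,10); WM=8
i=2 t=13 v=5: → [9,19); WM=8
i=3 t=17 v=2: → [9,19); WM=16; [0,10) fires=9
i=4 t=5 v=5: DROP (t<16-3); WM=16
i=5 t=27 v=9: → [27,37),[18,28); WM=26; [9,19) fires=5
i=6 t=21 v=6: DROP (t<26-3); WM=26
i=7 t=28 v=2: → [27,37); WM=27
i=8 t=30 v=7: → [27,37); WM=27
i=9 t=48 v=7: → [45,55); WM=47; [18,28) fires=9 [27,37) fires=9
i=10 t=33 v=5: DROP (t<47-3); WM=47
i=11 t=59 v=6: → [54,64); WM=58; [45,55) fires=7
i=12 t=59 v=8: → [54,64); WM=58

4 6 10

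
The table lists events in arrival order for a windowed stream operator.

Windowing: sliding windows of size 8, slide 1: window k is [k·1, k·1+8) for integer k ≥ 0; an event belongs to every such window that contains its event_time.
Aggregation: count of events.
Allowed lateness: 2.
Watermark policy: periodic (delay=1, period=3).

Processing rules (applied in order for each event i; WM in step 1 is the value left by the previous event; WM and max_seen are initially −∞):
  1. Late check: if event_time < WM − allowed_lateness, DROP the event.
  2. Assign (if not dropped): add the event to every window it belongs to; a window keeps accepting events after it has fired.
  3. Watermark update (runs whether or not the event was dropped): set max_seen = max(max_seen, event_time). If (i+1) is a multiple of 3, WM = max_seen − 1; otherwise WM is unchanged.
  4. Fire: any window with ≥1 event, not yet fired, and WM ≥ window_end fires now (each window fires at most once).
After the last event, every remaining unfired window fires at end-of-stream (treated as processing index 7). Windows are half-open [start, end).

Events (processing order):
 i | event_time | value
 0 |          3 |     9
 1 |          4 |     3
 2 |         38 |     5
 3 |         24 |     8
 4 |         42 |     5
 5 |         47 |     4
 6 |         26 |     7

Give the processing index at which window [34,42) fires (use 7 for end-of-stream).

5

i=0 t=3 v=9: → [3,11),[2,10),[1,9),[0,8); WM=−∞
i=1 t=4 v=3: → [4,12),[3,11),[2,10),[1,9),[0,8); WM=−∞
i=2 t=38 v=5: → [38,46),[37,45),[36,44),[35,43),[34,42),[33,41),[32,40),[31,39); WM=37; [0,8) fires=2 [1,9) fires=2 [2,10) fires=2 [3,11) fires=2 [4,12) fires=1
i=3 t=24 v=8: DROP (t<37-2); WM=37
i=4 t=42 v=5: → [42,50),[41,49),[40,48),[39,47),[38,46),[37,45),[36,44),[35,43); WM=37
i=5 t=47 v=4: → [47,55),[46,54),[45,53),[44,52),[43,51),[42,50),[41,49),[40,48); WM=46; [31,39) fires=1 [32,40) fires=1 [33,41) fires=1 [34,42) fires=1 [35,43) fires=2 [36,44) fires=2 [37,45) fires=2 [38,46) fires=2
i=6 t=26 v=7: DROP (t<46-2); WM=46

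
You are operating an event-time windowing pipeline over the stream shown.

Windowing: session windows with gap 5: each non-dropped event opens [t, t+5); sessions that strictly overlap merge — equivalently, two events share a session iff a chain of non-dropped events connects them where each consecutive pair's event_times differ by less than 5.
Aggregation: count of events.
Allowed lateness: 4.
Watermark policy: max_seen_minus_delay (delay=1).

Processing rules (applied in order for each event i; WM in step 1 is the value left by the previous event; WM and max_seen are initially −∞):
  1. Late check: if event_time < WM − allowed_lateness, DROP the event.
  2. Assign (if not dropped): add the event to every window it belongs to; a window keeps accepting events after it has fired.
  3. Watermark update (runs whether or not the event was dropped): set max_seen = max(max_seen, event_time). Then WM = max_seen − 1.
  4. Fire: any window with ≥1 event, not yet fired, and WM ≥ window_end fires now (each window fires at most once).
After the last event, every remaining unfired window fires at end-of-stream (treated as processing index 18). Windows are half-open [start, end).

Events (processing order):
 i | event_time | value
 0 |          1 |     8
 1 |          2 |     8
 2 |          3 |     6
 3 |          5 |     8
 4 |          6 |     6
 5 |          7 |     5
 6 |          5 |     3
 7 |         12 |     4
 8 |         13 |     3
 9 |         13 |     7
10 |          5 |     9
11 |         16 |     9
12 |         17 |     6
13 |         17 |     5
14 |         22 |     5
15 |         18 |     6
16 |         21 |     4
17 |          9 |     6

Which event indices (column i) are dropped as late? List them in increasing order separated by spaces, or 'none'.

10 17

i=0 t=1 v=8: → [1,6); WM=0
i=1 t=2 v=8: → [1,7); WM=1
i=2 t=3 v=6: → [1,8); WM=2
i=3 t=5 v=8: → [1,10); WM=4
i=4 t=6 v=6: → [1,11); WM=5
i=5 t=7 v=5: → [1,12); WM=6
i=6 t=5 v=3: → [1,12); WM=6
i=7 t=12 v=4: → [12,17); WM=11
i=8 t=13 v=3: → [12,18); WM=12
i=9 t=13 v=7: → [12,18); WM=12
i=10 t=5 v=9: DROP (t<12-4); WM=12
i=11 t=16 v=9: → [12,21); WM=15
i=12 t=17 v=6: → [12,22); WM=16
i=13 t=17 v=5: → [12,22); WM=16
i=14 t=22 v=5: → [22,27); WM=21
i=15 t=18 v=6: → [12,27); WM=21
i=16 t=21 v=4: → [12,27); WM=21
i=17 t=9 v=6: DROP (t<21-4); WM=21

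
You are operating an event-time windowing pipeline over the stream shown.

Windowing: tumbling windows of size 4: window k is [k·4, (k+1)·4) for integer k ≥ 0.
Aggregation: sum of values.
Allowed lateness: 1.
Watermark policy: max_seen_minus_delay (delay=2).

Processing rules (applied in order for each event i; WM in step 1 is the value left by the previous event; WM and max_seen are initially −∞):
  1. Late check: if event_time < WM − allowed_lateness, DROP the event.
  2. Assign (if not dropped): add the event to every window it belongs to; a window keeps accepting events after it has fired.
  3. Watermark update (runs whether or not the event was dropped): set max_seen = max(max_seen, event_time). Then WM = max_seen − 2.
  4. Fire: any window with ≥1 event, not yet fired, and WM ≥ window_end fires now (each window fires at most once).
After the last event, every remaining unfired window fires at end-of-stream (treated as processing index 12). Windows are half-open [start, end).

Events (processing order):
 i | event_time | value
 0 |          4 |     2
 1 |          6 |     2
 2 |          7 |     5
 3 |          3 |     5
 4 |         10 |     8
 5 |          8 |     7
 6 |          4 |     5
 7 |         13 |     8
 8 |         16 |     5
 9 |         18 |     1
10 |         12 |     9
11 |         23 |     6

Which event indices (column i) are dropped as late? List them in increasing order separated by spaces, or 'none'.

3 6 10

i=0 t=4 v=2: → [4,8); WM=2
i=1 t=6 v=2: → [4,8); WM=4
i=2 t=7 v=5: → [4,8); WM=5
i=3 t=3 v=5: DROP (t<5-1); WM=5
i=4 t=10 v=8: → [8,12); WM=8; [4,8) fires=9
i=5 t=8 v=7: → [8,12); WM=8
i=6 t=4 v=5: DROP (t<8-1); WM=8
i=7 t=13 v=8: → [12,16); WM=11
i=8 t=16 v=5: → [16,20); WM=14; [8,12) fires=15
i=9 t=18 v=1: → [16,20); WM=16; [12,16) fires=8
i=10 t=12 v=9: DROP (t<16-1); WM=16
i=11 t=23 v=6: → [20,24); WM=21; [16,20) fires=6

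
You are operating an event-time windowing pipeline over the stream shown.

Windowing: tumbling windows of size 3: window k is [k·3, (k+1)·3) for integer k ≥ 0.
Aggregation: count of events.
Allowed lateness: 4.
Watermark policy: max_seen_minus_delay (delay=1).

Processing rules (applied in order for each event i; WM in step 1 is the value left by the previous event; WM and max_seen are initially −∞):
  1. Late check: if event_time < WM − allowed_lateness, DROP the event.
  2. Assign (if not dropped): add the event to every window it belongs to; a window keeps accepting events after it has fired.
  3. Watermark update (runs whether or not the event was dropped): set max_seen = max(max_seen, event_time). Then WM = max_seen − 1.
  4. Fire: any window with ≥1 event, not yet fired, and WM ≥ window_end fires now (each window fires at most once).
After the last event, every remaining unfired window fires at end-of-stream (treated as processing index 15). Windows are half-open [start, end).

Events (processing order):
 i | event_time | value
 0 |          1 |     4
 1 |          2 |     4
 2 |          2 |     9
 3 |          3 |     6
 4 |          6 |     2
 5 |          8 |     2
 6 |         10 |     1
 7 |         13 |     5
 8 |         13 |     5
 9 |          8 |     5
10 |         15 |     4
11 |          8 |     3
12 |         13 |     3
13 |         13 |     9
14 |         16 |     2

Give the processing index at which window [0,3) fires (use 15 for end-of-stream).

i=0 t=1 v=4: → [0,3); WM=0
i=1 t=2 v=4: → [0,3); WM=1
i=2 t=2 v=9: → [0,3); WM=1
i=3 t=3 v=6: → [3,6); WM=2
i=4 t=6 v=2: → [6,9); WM=5; [0,3) fires=3
i=5 t=8 v=2: → [6,9); WM=7; [3,6) fires=1
i=6 t=10 v=1: → [9,12); WM=9; [6,9) fires=2
i=7 t=13 v=5: → [12,15); WM=12; [9,12) fires=1
i=8 t=13 v=5: → [12,15); WM=12
i=9 t=8 v=5: → [6,9); WM=12
i=10 t=15 v=4: → [15,18); WM=14
i=11 t=8 v=3: DROP (t<14-4); WM=14
i=12 t=13 v=3: → [12,15); WM=14
i=13 t=13 v=9: → [12,15); WM=14
i=14 t=16 v=2: → [15,18); WM=15; [12,15) fires=4

4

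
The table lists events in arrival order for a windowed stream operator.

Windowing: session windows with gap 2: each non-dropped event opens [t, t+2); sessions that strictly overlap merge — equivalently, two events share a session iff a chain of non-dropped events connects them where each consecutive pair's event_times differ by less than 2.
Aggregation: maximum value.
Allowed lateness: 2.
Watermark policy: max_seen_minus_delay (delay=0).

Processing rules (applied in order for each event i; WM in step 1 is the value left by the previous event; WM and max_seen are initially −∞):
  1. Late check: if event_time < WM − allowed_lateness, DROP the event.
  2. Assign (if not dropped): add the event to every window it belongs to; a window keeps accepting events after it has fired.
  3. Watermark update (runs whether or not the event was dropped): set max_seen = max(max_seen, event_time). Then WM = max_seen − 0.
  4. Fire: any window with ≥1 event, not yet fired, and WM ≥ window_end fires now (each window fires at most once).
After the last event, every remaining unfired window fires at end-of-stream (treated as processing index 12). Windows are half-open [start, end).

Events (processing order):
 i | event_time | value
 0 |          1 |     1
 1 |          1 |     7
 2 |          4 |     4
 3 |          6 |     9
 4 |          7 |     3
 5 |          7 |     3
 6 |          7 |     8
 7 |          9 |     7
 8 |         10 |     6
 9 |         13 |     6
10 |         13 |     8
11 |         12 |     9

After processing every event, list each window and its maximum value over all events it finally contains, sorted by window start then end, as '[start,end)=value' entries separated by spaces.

i=0 t=1 v=1: → [1,3); WM=1
i=1 t=1 v=7: → [1,3); WM=1
i=2 t=4 v=4: → [4,6); WM=4
i=3 t=6 v=9: → [6,8); WM=6
i=4 t=7 v=3: → [6,9); WM=7
i=5 t=7 v=3: → [6,9); WM=7
i=6 t=7 v=8: → [6,9); WM=7
i=7 t=9 v=7: → [9,11); WM=9
i=8 t=10 v=6: → [9,12); WM=10
i=9 t=13 v=6: → [13,15); WM=13
i=10 t=13 v=8: → [13,15); WM=13
i=11 t=12 v=9: → [12,15); WM=13

[1,3)=7 [4,6)=4 [6,9)=9 [9,12)=7 [12,15)=9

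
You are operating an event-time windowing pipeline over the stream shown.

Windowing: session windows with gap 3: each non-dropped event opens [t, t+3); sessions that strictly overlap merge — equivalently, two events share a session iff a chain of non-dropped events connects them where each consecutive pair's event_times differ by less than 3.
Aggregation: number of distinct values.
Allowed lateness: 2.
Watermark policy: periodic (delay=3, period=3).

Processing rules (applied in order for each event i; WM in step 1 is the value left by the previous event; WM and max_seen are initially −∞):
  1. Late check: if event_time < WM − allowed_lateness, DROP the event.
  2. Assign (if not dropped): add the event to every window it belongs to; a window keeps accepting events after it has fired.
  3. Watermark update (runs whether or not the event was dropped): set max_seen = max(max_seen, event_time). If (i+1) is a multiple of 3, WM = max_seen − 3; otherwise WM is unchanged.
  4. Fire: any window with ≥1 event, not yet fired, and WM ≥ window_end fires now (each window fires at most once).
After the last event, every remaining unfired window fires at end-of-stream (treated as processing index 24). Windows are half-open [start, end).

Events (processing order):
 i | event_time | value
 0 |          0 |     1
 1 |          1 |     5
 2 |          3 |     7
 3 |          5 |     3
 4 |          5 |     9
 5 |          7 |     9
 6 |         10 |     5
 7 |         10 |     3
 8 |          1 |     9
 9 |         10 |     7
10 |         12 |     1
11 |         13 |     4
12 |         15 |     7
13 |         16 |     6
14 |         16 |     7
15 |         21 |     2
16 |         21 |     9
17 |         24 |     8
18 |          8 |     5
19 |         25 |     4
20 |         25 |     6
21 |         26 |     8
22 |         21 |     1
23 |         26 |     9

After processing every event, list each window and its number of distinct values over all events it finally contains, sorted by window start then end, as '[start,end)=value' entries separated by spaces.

i=0 t=0 v=1: → [0,3); WM=−∞
i=1 t=1 v=5: → [0,4); WM=−∞
i=2 t=3 v=7: → [0,6); WM=0
i=3 t=5 v=3: → [0,8); WM=0
i=4 t=5 v=9: → [0,8); WM=0
i=5 t=7 v=9: → [0,10); WM=4
i=6 t=10 v=5: → [10,13); WM=4
i=7 t=10 v=3: → [10,13); WM=4
i=8 t=1 v=9: DROP (t<4-2); WM=7
i=9 t=10 v=7: → [10,13); WM=7
i=10 t=12 v=1: → [10,15); WM=7
i=11 t=13 v=4: → [10,16); WM=10
i=12 t=15 v=7: → [10,18); WM=10
i=13 t=16 v=6: → [10,19); WM=10
i=14 t=16 v=7: → [10,19); WM=13
i=15 t=21 v=2: → [21,24); WM=13
i=16 t=21 v=9: → [21,24); WM=13
i=17 t=24 v=8: → [24,27); WM=21
i=18 t=8 v=5: DROP (t<21-2); WM=21
i=19 t=25 v=4: → [24,28); WM=21
i=20 t=25 v=6: → [24,28); WM=22
i=21 t=26 v=8: → [24,29); WM=22
i=22 t=21 v=1: → [21,24); WM=22
i=23 t=26 v=9: → [24,29); WM=23

[0,10)=5 [10,19)=6 [21,24)=3 [24,29)=4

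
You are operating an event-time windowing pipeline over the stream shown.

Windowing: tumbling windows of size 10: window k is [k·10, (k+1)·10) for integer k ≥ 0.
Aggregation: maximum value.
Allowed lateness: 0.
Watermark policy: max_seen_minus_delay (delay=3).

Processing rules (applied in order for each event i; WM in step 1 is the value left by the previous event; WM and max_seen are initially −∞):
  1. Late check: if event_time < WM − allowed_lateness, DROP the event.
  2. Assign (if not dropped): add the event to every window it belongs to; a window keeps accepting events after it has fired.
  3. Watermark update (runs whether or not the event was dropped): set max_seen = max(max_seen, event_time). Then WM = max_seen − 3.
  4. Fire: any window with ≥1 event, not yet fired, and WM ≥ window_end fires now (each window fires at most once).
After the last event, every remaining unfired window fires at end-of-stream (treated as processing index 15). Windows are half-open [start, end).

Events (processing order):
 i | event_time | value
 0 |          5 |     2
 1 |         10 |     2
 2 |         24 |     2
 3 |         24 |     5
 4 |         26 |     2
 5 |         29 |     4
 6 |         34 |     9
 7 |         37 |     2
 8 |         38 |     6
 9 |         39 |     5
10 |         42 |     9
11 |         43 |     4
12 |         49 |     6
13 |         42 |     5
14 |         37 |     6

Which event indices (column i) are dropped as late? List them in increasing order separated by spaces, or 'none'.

13 14

i=0 t=5 v=2: → [0,10); WM=2
i=1 t=10 v=2: → [10,20); WM=7
i=2 t=24 v=2: → [20,30); WM=21; [0,10) fires=2 [10,20) fires=2
i=3 t=24 v=5: → [20,30); WM=21
i=4 t=26 v=2: → [20,30); WM=23
i=5 t=29 v=4: → [20,30); WM=26
i=6 t=34 v=9: → [30,40); WM=31; [20,30) fires=5
i=7 t=37 v=2: → [30,40); WM=34
i=8 t=38 v=6: → [30,40); WM=35
i=9 t=39 v=5: → [30,40); WM=36
i=10 t=42 v=9: → [40,50); WM=39
i=11 t=43 v=4: → [40,50); WM=40; [30,40) fires=9
i=12 t=49 v=6: → [40,50); WM=46
i=13 t=42 v=5: DROP (t<46-0); WM=46
i=14 t=37 v=6: DROP (t<46-0); WM=46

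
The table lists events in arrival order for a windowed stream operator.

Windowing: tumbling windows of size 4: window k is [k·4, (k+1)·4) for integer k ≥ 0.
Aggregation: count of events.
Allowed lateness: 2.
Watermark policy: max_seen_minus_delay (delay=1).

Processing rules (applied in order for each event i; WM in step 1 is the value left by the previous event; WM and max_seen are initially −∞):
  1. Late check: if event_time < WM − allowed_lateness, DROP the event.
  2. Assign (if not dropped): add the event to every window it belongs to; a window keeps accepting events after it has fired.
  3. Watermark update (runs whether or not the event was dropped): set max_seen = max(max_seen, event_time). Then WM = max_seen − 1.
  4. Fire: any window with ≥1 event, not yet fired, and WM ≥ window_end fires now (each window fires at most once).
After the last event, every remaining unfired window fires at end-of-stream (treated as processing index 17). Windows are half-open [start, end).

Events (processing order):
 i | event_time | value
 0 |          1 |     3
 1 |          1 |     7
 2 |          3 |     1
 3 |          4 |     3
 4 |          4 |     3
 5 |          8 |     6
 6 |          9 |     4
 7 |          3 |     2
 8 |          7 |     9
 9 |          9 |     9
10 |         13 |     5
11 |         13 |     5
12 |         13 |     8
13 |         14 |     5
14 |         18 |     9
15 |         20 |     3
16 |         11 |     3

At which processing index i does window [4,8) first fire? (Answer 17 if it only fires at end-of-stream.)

i=0 t=1 v=3: → [0,4); WM=0
i=1 t=1 v=7: → [0,4); WM=0
i=2 t=3 v=1: → [0,4); WM=2
i=3 t=4 v=3: → [4,8); WM=3
i=4 t=4 v=3: → [4,8); WM=3
i=5 t=8 v=6: → [8,12); WM=7; [0,4) fires=3
i=6 t=9 v=4: → [8,12); WM=8; [4,8) fires=2
i=7 t=3 v=2: DROP (t<8-2); WM=8
i=8 t=7 v=9: → [4,8); WM=8
i=9 t=9 v=9: → [8,12); WM=8
i=10 t=13 v=5: → [12,16); WM=12; [8,12) fires=3
i=11 t=13 v=5: → [12,16); WM=12
i=12 t=13 v=8: → [12,16); WM=12
i=13 t=14 v=5: → [12,16); WM=13
i=14 t=18 v=9: → [16,20); WM=17; [12,16) fires=4
i=15 t=20 v=3: → [20,24); WM=19
i=16 t=11 v=3: DROP (t<19-2); WM=19

6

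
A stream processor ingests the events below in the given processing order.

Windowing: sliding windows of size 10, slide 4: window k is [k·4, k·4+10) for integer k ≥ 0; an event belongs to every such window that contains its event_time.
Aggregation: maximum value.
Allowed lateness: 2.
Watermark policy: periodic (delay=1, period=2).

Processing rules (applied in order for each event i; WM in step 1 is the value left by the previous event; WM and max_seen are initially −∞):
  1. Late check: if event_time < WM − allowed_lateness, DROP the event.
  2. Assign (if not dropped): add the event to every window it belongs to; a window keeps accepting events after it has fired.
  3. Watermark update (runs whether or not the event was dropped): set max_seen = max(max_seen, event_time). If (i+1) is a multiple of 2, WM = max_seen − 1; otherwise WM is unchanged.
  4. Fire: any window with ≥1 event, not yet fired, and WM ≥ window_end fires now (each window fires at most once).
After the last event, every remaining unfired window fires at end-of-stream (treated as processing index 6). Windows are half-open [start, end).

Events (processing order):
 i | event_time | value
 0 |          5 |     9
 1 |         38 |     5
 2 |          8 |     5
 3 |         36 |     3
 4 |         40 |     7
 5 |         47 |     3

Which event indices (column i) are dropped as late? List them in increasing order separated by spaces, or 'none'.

2

i=0 t=5 v=9: → [4,14),[0,10); WM=−∞
i=1 t=38 v=5: → [36,46),[32,42); WM=37; [0,10) fires=9 [4,14) fires=9
i=2 t=8 v=5: DROP (t<37-2); WM=37
i=3 t=36 v=3: → [36,46),[32,42),[28,38); WM=37
i=4 t=40 v=7: → [40,50),[36,46),[32,42); WM=37
i=5 t=47 v=3: → [44,54),[40,50); WM=46; [28,38) fires=3 [32,42) fires=7 [36,46) fires=7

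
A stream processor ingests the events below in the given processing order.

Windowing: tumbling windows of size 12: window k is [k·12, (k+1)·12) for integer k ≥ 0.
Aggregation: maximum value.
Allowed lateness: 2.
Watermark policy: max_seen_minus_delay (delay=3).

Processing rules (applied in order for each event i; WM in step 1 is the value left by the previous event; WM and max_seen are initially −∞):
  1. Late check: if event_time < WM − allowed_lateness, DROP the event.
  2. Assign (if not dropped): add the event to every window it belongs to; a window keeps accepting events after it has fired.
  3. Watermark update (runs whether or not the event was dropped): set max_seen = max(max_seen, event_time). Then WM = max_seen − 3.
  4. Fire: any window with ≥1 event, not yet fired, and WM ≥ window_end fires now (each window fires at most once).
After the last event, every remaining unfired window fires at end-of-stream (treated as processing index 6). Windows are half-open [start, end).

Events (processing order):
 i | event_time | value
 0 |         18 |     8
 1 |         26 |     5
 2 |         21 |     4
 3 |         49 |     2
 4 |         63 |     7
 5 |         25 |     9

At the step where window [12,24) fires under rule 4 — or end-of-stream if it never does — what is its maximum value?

8

i=0 t=18 v=8: → [12,24); WM=15
i=1 t=26 v=5: → [24,36); WM=23
i=2 t=21 v=4: → [12,24); WM=23
i=3 t=49 v=2: → [48,60); WM=46; [12,24) fires=8 [24,36) fires=5
i=4 t=63 v=7: → [60,72); WM=60; [48,60) fires=2
i=5 t=25 v=9: DROP (t<60-2); WM=60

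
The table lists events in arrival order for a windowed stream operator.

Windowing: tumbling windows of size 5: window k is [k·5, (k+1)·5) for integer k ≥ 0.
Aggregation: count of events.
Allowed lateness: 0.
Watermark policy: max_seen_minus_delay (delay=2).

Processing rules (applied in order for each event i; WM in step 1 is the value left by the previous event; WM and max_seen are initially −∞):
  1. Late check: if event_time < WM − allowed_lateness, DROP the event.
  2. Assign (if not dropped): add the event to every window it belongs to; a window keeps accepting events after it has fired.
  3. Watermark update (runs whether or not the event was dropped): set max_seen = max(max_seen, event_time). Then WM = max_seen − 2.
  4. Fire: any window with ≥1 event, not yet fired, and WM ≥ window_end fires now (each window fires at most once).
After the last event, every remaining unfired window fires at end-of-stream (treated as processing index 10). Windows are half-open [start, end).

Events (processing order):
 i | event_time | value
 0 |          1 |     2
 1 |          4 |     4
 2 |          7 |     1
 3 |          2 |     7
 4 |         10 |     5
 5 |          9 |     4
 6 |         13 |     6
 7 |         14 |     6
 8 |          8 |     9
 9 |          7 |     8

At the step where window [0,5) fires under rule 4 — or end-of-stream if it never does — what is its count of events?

2

i=0 t=1 v=2: → [0,5); WM=-1
i=1 t=4 v=4: → [0,5); WM=2
i=2 t=7 v=1: → [5,10); WM=5; [0,5) fires=2
i=3 t=2 v=7: DROP (t<5-0); WM=5
i=4 t=10 v=5: → [10,15); WM=8
i=5 t=9 v=4: → [5,10); WM=8
i=6 t=13 v=6: → [10,15); WM=11; [5,10) fires=2
i=7 t=14 v=6: → [10,15); WM=12
i=8 t=8 v=9: DROP (t<12-0); WM=12
i=9 t=7 v=8: DROP (t<12-0); WM=12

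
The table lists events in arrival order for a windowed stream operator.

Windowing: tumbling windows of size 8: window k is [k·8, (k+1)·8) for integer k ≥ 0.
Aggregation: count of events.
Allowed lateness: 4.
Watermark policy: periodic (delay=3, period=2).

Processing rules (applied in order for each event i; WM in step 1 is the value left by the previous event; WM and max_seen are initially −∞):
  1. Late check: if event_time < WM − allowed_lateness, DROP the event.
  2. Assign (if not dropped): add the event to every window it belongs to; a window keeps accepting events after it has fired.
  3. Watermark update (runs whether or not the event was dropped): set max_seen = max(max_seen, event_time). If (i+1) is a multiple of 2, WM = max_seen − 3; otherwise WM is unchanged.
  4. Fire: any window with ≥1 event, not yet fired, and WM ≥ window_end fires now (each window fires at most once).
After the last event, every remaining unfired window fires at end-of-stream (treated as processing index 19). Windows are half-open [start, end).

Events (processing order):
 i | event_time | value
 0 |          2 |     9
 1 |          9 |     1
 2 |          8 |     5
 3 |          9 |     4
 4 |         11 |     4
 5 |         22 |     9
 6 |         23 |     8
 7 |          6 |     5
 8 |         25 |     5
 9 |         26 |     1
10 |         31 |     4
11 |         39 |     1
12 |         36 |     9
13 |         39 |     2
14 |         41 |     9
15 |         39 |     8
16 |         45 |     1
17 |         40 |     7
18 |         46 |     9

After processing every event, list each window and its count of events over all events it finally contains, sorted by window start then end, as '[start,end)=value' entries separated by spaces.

i=0 t=2 v=9: → [0,8); WM=−∞
i=1 t=9 v=1: → [8,16); WM=6
i=2 t=8 v=5: → [8,16); WM=6
i=3 t=9 v=4: → [8,16); WM=6
i=4 t=11 v=4: → [8,16); WM=6
i=5 t=22 v=9: → [16,24); WM=19; [0,8) fires=1 [8,16) fires=4
i=6 t=23 v=8: → [16,24); WM=19
i=7 t=6 v=5: DROP (t<19-4); WM=20
i=8 t=25 v=5: → [24,32); WM=20
i=9 t=26 v=1: → [24,32); WM=23
i=10 t=31 v=4: → [24,32); WM=23
i=11 t=39 v=1: → [32,40); WM=36; [16,24) fires=2 [24,32) fires=3
i=12 t=36 v=9: → [32,40); WM=36
i=13 t=39 v=2: → [32,40); WM=36
i=14 t=41 v=9: → [40,48); WM=36
i=15 t=39 v=8: → [32,40); WM=38
i=16 t=45 v=1: → [40,48); WM=38
i=17 t=40 v=7: → [40,48); WM=42; [32,40) fires=4
i=18 t=46 v=9: → [40,48); WM=42

[0,8)=1 [8,16)=4 [16,24)=2 [24,32)=3 [32,40)=4 [40,48)=4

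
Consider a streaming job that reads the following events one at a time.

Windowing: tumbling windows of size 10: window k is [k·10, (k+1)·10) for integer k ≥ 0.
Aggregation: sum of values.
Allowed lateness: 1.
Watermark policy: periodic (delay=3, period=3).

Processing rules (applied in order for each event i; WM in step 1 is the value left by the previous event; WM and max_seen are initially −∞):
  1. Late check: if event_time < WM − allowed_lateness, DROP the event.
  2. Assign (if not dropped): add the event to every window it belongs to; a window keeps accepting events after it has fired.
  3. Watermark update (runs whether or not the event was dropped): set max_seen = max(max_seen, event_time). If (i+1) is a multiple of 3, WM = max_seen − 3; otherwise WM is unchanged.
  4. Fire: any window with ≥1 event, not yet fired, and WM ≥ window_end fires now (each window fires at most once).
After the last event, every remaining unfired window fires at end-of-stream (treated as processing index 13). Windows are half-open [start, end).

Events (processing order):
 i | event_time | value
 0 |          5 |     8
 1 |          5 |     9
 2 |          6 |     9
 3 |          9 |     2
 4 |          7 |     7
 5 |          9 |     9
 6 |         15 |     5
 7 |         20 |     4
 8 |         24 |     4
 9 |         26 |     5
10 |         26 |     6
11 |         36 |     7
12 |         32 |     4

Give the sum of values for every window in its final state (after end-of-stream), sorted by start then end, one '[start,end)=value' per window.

[0,10)=44 [10,20)=5 [20,30)=19 [30,40)=11

i=0 t=5 v=8: → [0,10); WM=−∞
i=1 t=5 v=9: → [0,10); WM=−∞
i=2 t=6 v=9: → [0,10); WM=3
i=3 t=9 v=2: → [0,10); WM=3
i=4 t=7 v=7: → [0,10); WM=3
i=5 t=9 v=9: → [0,10); WM=6
i=6 t=15 v=5: → [10,20); WM=6
i=7 t=20 v=4: → [20,30); WM=6
i=8 t=24 v=4: → [20,30); WM=21; [0,10) fires=44 [10,20) fires=5
i=9 t=26 v=5: → [20,30); WM=21
i=10 t=26 v=6: → [20,30); WM=21
i=11 t=36 v=7: → [30,40); WM=33; [20,30) fires=19
i=12 t=32 v=4: → [30,40); WM=33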